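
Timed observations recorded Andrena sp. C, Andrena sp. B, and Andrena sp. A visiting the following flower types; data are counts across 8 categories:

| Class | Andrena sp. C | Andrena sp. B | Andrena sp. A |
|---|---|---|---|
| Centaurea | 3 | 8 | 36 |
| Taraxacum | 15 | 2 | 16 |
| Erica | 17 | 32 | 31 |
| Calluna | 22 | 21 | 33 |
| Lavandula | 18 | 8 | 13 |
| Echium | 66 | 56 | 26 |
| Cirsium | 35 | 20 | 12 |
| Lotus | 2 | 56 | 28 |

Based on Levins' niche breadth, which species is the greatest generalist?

Andrena sp. A

Proportions for Andrena sp. C (n=178): 3/178=0.0169, 15/178=0.0843, 17/178=0.0955, 22/178=0.1236, 18/178=0.1011, 66/178=0.3708, 35/178=0.1966, 2/178=0.0112
Proportions for Andrena sp. B (n=203): 8/203=0.0394, 2/203=0.0099, 32/203=0.1576, 21/203=0.1034, 8/203=0.0394, 56/203=0.2759, 20/203=0.0985, 56/203=0.2759
Proportions for Andrena sp. A (n=195): 36/195=0.1846, 16/195=0.0821, 31/195=0.1590, 33/195=0.1692, 13/195=0.0667, 26/195=0.1333, 12/195=0.0615, 28/195=0.1436
Σp_Cᵢ² = 0.0169² + 0.0843² + 0.0955² + 0.1236² + 0.1011² + 0.3708² + 0.1966² + 0.0112² = 0.000286 + 0.007106 + 0.009120 + 0.015277 + 0.010221 + 0.137493 + 0.038652 + 0.000125 = 0.218280
B_C = 1 / 0.218280 = 4.5813
Σp_Bᵢ² = 0.0394² + 0.0099² + 0.1576² + 0.1034² + 0.0394² + 0.2759² + 0.0985² + 0.2759² = 0.001552 + 0.000098 + 0.024838 + 0.010692 + 0.001552 + 0.076121 + 0.009702 + 0.076121 = 0.200676
B_B = 1 / 0.200676 = 4.9832
Σp_Aᵢ² = 0.1846² + 0.0821² + 0.1590² + 0.1692² + 0.0667² + 0.1333² + 0.0615² + 0.1436² = 0.034077 + 0.006740 + 0.025281 + 0.028629 + 0.004449 + 0.017769 + 0.003782 + 0.020621 = 0.141348
B_A = 1 / 0.141348 = 7.0747
Highest B → broadest niche (most generalist): Andrena sp. A (B = 7.07).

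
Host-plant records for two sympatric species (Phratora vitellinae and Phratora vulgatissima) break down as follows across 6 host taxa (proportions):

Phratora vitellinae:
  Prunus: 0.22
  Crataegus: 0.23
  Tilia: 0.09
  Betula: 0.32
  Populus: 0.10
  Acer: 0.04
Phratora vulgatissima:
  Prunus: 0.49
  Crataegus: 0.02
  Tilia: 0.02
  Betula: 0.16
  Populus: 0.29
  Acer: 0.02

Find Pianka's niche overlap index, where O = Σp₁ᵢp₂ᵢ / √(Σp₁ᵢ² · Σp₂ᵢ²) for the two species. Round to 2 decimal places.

Σ p₁ᵢp₂ᵢ = 0.1078 + 0.0046 + 0.0018 + 0.0512 + 0.0290 + 0.0008 = 0.1952
Σp_1ᵢ² = 0.22² + 0.23² + 0.09² + 0.32² + 0.10² + 0.04² = 0.0484 + 0.0529 + 0.0081 + 0.1024 + 0.0100 + 0.0016 = 0.2234
Σp_2ᵢ² = 0.49² + 0.02² + 0.02² + 0.16² + 0.29² + 0.02² = 0.2401 + 0.0004 + 0.0004 + 0.0256 + 0.0841 + 0.0004 = 0.3510
O = 0.1952 / √(0.2234 × 0.3510) = 0.1952 / 0.28002 = 0.6971

0.70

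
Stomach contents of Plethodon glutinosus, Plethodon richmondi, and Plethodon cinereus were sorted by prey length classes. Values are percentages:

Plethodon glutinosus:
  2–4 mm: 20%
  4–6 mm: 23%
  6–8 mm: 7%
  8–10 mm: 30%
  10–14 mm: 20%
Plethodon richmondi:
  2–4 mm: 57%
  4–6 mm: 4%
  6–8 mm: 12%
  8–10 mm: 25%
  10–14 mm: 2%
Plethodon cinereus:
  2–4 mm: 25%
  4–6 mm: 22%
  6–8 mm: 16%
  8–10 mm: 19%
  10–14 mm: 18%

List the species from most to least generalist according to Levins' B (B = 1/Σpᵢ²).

Plethodon cinereus > Plethodon glutinosus > Plethodon richmondi

Convert percentages to proportions (divide by 100).
Σp_glutᵢ² = 0.20² + 0.23² + 0.07² + 0.30² + 0.20² = 0.0400 + 0.0529 + 0.0049 + 0.0900 + 0.0400 = 0.2278
B_glut = 1 / 0.2278 = 4.3898
Σp_richᵢ² = 0.57² + 0.04² + 0.12² + 0.25² + 0.02² = 0.3249 + 0.0016 + 0.0144 + 0.0625 + 0.0004 = 0.4038
B_rich = 1 / 0.4038 = 2.4765
Σp_cineᵢ² = 0.25² + 0.22² + 0.16² + 0.19² + 0.18² = 0.0625 + 0.0484 + 0.0256 + 0.0361 + 0.0324 = 0.2050
B_cine = 1 / 0.2050 = 4.8780
Ranking by B (broadest → narrowest): Plethodon cinereus (4.88) > Plethodon glutinosus (4.39) > Plethodon richmondi (2.48)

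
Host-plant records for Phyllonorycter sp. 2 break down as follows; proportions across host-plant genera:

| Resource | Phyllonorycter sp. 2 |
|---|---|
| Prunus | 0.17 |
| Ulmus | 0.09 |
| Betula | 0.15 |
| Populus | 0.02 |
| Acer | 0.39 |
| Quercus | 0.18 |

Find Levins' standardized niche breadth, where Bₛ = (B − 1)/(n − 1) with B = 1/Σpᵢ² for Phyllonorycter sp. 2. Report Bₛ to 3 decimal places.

Σpᵢ² = 0.17² + 0.09² + 0.15² + 0.02² + 0.39² + 0.18² = 0.0289 + 0.0081 + 0.0225 + 0.0004 + 0.1521 + 0.0324 = 0.2444
B = 1 / 0.2444 = 4.09165
Bₛ = (B − 1)/(n − 1) = (4.09165 − 1)/(6 − 1) = 3.09165/5 = 0.61833

0.618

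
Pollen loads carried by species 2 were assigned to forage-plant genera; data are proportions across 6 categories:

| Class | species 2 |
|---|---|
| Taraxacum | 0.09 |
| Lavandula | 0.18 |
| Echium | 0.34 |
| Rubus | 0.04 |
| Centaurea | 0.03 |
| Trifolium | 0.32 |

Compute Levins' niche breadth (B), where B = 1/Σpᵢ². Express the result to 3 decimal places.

Σpᵢ² = 0.09² + 0.18² + 0.34² + 0.04² + 0.03² + 0.32² = 0.0081 + 0.0324 + 0.1156 + 0.0016 + 0.0009 + 0.1024 = 0.2610
B = 1 / 0.2610 = 3.83142

3.831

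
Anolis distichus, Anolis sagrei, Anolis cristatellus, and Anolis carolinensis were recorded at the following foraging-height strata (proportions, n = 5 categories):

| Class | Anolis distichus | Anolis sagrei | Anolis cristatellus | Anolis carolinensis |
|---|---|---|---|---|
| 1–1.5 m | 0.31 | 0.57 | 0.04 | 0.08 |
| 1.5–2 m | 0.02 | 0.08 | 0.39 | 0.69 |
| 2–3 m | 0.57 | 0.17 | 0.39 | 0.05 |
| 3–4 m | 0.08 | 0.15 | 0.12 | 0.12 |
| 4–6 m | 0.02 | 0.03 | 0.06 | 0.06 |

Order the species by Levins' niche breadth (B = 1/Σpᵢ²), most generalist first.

Σp_distᵢ² = 0.31² + 0.02² + 0.57² + 0.08² + 0.02² = 0.0961 + 0.0004 + 0.3249 + 0.0064 + 0.0004 = 0.4282
B_dist = 1 / 0.4282 = 2.3354
Σp_sagrᵢ² = 0.57² + 0.08² + 0.17² + 0.15² + 0.03² = 0.3249 + 0.0064 + 0.0289 + 0.0225 + 0.0009 = 0.3836
B_sagr = 1 / 0.3836 = 2.6069
Σp_crisᵢ² = 0.04² + 0.39² + 0.39² + 0.12² + 0.06² = 0.0016 + 0.1521 + 0.1521 + 0.0144 + 0.0036 = 0.3238
B_cris = 1 / 0.3238 = 3.0883
Σp_caroᵢ² = 0.08² + 0.69² + 0.05² + 0.12² + 0.06² = 0.0064 + 0.4761 + 0.0025 + 0.0144 + 0.0036 = 0.5030
B_caro = 1 / 0.5030 = 1.9881
Ranking by B (broadest → narrowest): Anolis cristatellus (3.09) > Anolis sagrei (2.61) > Anolis distichus (2.34) > Anolis carolinensis (1.99)

Anolis cristatellus > Anolis sagrei > Anolis distichus > Anolis carolinensis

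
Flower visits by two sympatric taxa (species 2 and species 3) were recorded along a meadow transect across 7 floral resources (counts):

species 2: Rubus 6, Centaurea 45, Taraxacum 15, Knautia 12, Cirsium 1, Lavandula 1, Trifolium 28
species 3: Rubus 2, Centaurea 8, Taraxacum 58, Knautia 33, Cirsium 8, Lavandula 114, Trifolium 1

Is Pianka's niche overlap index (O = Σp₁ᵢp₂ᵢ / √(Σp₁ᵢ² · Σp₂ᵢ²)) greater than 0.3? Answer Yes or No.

Proportions for species 2 (n=108): 6/108=0.0556, 45/108=0.4167, 15/108=0.1389, 12/108=0.1111, 1/108=0.0093, 1/108=0.0093, 28/108=0.2593
Proportions for species 3 (n=224): 2/224=0.0089, 8/224=0.0357, 58/224=0.2589, 33/224=0.1473, 8/224=0.0357, 114/224=0.5089, 1/224=0.0045
Σ p₁ᵢp₂ᵢ = 0.000495 + 0.014876 + 0.035961 + 0.016365 + 0.000332 + 0.004733 + 0.001167 = 0.073929
Σp_1ᵢ² = 0.0556² + 0.4167² + 0.1389² + 0.1111² + 0.0093² + 0.0093² + 0.2593² = 0.003091 + 0.173639 + 0.019293 + 0.012343 + 0.000086 + 0.000086 + 0.067236 = 0.275774
Σp_2ᵢ² = 0.0089² + 0.0357² + 0.2589² + 0.1473² + 0.0357² + 0.5089² + 0.0045² = 0.000079 + 0.001274 + 0.067029 + 0.021697 + 0.001274 + 0.258979 + 0.000020 = 0.350352
O = 0.073929 / √(0.275774 × 0.350352) = 0.073929 / 0.3108343 = 0.2378
O = 0.2378 < 0.3 → No.

No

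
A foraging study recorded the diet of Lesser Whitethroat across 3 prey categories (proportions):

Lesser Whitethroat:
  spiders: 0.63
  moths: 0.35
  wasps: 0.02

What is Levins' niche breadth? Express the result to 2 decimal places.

1.92

Σpᵢ² = 0.63² + 0.35² + 0.02² = 0.3969 + 0.1225 + 0.0004 = 0.5198
B = 1 / 0.5198 = 1.9238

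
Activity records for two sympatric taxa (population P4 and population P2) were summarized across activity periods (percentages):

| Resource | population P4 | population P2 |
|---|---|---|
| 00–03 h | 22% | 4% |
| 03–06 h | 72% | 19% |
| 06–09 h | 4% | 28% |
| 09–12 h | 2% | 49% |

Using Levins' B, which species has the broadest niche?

population P2

Convert percentages to proportions (divide by 100).
Σp_P4ᵢ² = 0.22² + 0.72² + 0.04² + 0.02² = 0.0484 + 0.5184 + 0.0016 + 0.0004 = 0.5688
B_P4 = 1 / 0.5688 = 1.7581
Σp_P2ᵢ² = 0.04² + 0.19² + 0.28² + 0.49² = 0.0016 + 0.0361 + 0.0784 + 0.2401 = 0.3562
B_P2 = 1 / 0.3562 = 2.8074
Highest B → broadest niche (most generalist): population P2 (B = 2.81).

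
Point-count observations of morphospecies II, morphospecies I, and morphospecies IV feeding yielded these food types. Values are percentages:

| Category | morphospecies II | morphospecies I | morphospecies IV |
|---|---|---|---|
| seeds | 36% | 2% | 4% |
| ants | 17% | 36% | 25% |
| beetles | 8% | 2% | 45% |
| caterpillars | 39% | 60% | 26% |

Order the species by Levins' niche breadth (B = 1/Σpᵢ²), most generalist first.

morphospecies II > morphospecies IV > morphospecies I

Convert percentages to proportions (divide by 100).
Σp_IIᵢ² = 0.36² + 0.17² + 0.08² + 0.39² = 0.1296 + 0.0289 + 0.0064 + 0.1521 = 0.3170
B_II = 1 / 0.3170 = 3.1546
Σp_Iᵢ² = 0.02² + 0.36² + 0.02² + 0.60² = 0.0004 + 0.1296 + 0.0004 + 0.3600 = 0.4904
B_I = 1 / 0.4904 = 2.0392
Σp_IVᵢ² = 0.04² + 0.25² + 0.45² + 0.26² = 0.0016 + 0.0625 + 0.2025 + 0.0676 = 0.3342
B_IV = 1 / 0.3342 = 2.9922
Ranking by B (broadest → narrowest): morphospecies II (3.15) > morphospecies IV (2.99) > morphospecies I (2.04)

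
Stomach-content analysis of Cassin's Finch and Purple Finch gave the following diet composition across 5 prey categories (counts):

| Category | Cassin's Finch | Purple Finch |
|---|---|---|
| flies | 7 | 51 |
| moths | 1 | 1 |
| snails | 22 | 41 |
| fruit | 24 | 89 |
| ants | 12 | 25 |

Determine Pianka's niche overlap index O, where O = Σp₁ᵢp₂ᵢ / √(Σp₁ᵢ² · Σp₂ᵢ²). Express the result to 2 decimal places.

Proportions for Cassin's Finch (n=66): 7/66=0.1061, 1/66=0.0152, 22/66=0.3333, 24/66=0.3636, 12/66=0.1818
Proportions for Purple Finch (n=207): 51/207=0.2464, 1/207=0.0048, 41/207=0.1981, 89/207=0.4300, 25/207=0.1208
Σ p₁ᵢp₂ᵢ = 0.026143 + 0.000073 + 0.066027 + 0.156348 + 0.021961 = 0.270552
Σp_1ᵢ² = 0.1061² + 0.0152² + 0.3333² + 0.3636² + 0.1818² = 0.011257 + 0.000231 + 0.111089 + 0.132205 + 0.033051 = 0.287833
Σp_2ᵢ² = 0.2464² + 0.0048² + 0.1981² + 0.4300² + 0.1208² = 0.060713 + 0.000023 + 0.039244 + 0.184900 + 0.014593 = 0.299473
O = 0.270552 / √(0.287833 × 0.299473) = 0.270552 / 0.2935953 = 0.9215

0.92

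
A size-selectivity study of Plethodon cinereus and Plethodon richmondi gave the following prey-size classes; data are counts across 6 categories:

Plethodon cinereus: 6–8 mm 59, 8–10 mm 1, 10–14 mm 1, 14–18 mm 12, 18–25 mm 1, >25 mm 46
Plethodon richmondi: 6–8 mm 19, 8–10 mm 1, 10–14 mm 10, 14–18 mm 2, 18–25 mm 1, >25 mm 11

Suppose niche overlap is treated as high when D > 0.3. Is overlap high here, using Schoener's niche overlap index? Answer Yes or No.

Proportions for Plethodon cinereus (n=120): 59/120=0.4917, 1/120=0.0083, 1/120=0.0083, 12/120=0.1000, 1/120=0.0083, 46/120=0.3833
Proportions for Plethodon richmondi (n=44): 19/44=0.4318, 1/44=0.0227, 10/44=0.2273, 2/44=0.0455, 1/44=0.0227, 11/44=0.2500
Σ|p₁ᵢ − p₂ᵢ| = 0.0599 + 0.0144 + 0.2190 + 0.0545 + 0.0144 + 0.1333 = 0.4955
D = 1 − ½ × 0.4955 = 1 − 0.24775 = 0.75225
D = 0.75225 > 0.3 → Yes.

Yes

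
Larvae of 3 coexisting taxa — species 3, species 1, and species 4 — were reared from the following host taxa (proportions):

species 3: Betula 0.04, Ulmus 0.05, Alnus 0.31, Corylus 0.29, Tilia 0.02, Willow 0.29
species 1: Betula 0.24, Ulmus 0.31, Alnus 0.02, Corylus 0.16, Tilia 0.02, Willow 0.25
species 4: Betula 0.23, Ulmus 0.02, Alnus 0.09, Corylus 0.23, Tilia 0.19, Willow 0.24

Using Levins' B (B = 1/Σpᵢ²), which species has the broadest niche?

species 4

Σp_3ᵢ² = 0.04² + 0.05² + 0.31² + 0.29² + 0.02² + 0.29² = 0.0016 + 0.0025 + 0.0961 + 0.0841 + 0.0004 + 0.0841 = 0.2688
B_3 = 1 / 0.2688 = 3.7202
Σp_1ᵢ² = 0.24² + 0.31² + 0.02² + 0.16² + 0.02² + 0.25² = 0.0576 + 0.0961 + 0.0004 + 0.0256 + 0.0004 + 0.0625 = 0.2426
B_1 = 1 / 0.2426 = 4.1220
Σp_4ᵢ² = 0.23² + 0.02² + 0.09² + 0.23² + 0.19² + 0.24² = 0.0529 + 0.0004 + 0.0081 + 0.0529 + 0.0361 + 0.0576 = 0.2080
B_4 = 1 / 0.2080 = 4.8077
Highest B → broadest niche (most generalist): species 4 (B = 4.81).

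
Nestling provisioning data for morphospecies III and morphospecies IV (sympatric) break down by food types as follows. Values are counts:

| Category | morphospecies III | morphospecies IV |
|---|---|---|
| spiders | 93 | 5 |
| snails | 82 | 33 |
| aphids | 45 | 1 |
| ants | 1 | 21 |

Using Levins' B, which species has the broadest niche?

morphospecies III

Proportions for morphospecies III (n=221): 93/221=0.4208, 82/221=0.3710, 45/221=0.2036, 1/221=0.0045
Proportions for morphospecies IV (n=60): 5/60=0.0833, 33/60=0.5500, 1/60=0.0167, 21/60=0.3500
Σp_IIIᵢ² = 0.4208² + 0.3710² + 0.2036² + 0.0045² = 0.177073 + 0.137641 + 0.041453 + 0.000020 = 0.356187
B_III = 1 / 0.356187 = 2.8075
Σp_IVᵢ² = 0.0833² + 0.5500² + 0.0167² + 0.3500² = 0.006939 + 0.302500 + 0.000279 + 0.122500 = 0.432218
B_IV = 1 / 0.432218 = 2.3136
Highest B → broadest niche (most generalist): morphospecies III (B = 2.81).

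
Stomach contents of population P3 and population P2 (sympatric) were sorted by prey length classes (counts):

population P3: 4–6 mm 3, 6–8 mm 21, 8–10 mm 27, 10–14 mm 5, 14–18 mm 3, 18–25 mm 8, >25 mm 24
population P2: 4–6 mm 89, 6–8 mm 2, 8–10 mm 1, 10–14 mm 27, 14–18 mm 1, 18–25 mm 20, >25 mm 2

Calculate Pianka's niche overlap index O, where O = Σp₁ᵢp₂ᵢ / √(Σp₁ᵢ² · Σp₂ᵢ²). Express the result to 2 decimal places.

Proportions for population P3 (n=91): 3/91=0.0330, 21/91=0.2308, 27/91=0.2967, 5/91=0.0549, 3/91=0.0330, 8/91=0.0879, 24/91=0.2637
Proportions for population P2 (n=142): 89/142=0.6268, 2/142=0.0141, 1/142=0.0070, 27/142=0.1901, 1/142=0.0070, 20/142=0.1408, 2/142=0.0141
Σ p₁ᵢp₂ᵢ = 0.020684 + 0.003254 + 0.002077 + 0.010436 + 0.000231 + 0.012376 + 0.003718 = 0.052776
Σp_1ᵢ² = 0.0330² + 0.2308² + 0.2967² + 0.0549² + 0.0330² + 0.0879² + 0.2637² = 0.001089 + 0.053269 + 0.088031 + 0.003014 + 0.001089 + 0.007726 + 0.069538 = 0.223756
Σp_2ᵢ² = 0.6268² + 0.0141² + 0.0070² + 0.1901² + 0.0070² + 0.1408² + 0.0141² = 0.392878 + 0.000199 + 0.000049 + 0.036138 + 0.000049 + 0.019825 + 0.000199 = 0.449337
O = 0.052776 / √(0.223756 × 0.449337) = 0.052776 / 0.3170833 = 0.1664

0.17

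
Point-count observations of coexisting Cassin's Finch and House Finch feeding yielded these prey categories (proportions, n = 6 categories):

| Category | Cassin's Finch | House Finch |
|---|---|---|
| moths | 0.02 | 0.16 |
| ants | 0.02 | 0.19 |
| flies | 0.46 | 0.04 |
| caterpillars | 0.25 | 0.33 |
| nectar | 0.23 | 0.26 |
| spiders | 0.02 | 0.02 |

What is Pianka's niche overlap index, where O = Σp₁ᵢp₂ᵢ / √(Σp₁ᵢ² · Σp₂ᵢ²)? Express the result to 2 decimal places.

0.60

Σ p₁ᵢp₂ᵢ = 0.0032 + 0.0038 + 0.0184 + 0.0825 + 0.0598 + 0.0004 = 0.1681
Σp_1ᵢ² = 0.02² + 0.02² + 0.46² + 0.25² + 0.23² + 0.02² = 0.0004 + 0.0004 + 0.2116 + 0.0625 + 0.0529 + 0.0004 = 0.3282
Σp_2ᵢ² = 0.16² + 0.19² + 0.04² + 0.33² + 0.26² + 0.02² = 0.0256 + 0.0361 + 0.0016 + 0.1089 + 0.0676 + 0.0004 = 0.2402
O = 0.1681 / √(0.3282 × 0.2402) = 0.1681 / 0.28077 = 0.5987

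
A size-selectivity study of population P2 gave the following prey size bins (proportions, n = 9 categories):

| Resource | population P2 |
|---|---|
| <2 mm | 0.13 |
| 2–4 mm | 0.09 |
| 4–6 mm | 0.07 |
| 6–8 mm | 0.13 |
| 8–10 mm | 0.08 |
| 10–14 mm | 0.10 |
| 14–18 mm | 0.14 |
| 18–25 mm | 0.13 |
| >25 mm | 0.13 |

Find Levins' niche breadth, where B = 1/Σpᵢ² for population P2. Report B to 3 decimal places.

Σpᵢ² = 0.13² + 0.09² + 0.07² + 0.13² + 0.08² + 0.10² + 0.14² + 0.13² + 0.13² = 0.0169 + 0.0081 + 0.0049 + 0.0169 + 0.0064 + 0.0100 + 0.0196 + 0.0169 + 0.0169 = 0.1166
B = 1 / 0.1166 = 8.57633

8.576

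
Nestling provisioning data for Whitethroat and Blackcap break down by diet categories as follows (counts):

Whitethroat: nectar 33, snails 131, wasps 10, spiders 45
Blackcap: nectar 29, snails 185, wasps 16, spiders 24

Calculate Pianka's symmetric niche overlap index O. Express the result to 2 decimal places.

0.98

Proportions for Whitethroat (n=219): 33/219=0.1507, 131/219=0.5982, 10/219=0.0457, 45/219=0.2055
Proportions for Blackcap (n=254): 29/254=0.1142, 185/254=0.7283, 16/254=0.0630, 24/254=0.0945
Σ p₁ᵢp₂ᵢ = 0.017210 + 0.435669 + 0.002879 + 0.019420 = 0.475178
Σp_1ᵢ² = 0.1507² + 0.5982² + 0.0457² + 0.2055² = 0.022710 + 0.357843 + 0.002088 + 0.042230 = 0.424871
Σp_2ᵢ² = 0.1142² + 0.7283² + 0.0630² + 0.0945² = 0.013042 + 0.530421 + 0.003969 + 0.008930 = 0.556362
O = 0.475178 / √(0.424871 × 0.556362) = 0.475178 / 0.4861914 = 0.9773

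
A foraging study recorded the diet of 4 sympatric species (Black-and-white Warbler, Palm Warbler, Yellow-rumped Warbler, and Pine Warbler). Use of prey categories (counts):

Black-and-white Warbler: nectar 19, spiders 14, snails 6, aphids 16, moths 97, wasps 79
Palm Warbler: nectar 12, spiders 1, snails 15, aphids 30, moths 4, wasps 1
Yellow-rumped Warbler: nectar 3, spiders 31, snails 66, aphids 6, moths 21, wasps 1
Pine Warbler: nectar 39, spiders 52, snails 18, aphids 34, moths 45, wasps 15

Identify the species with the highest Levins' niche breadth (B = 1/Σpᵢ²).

Pine Warbler

Proportions for Black-and-white Warbler (n=231): 19/231=0.0823, 14/231=0.0606, 6/231=0.0260, 16/231=0.0693, 97/231=0.4199, 79/231=0.3420
Proportions for Palm Warbler (n=63): 12/63=0.1905, 1/63=0.0159, 15/63=0.2381, 30/63=0.4762, 4/63=0.0635, 1/63=0.0159
Proportions for Yellow-rumped Warbler (n=128): 3/128=0.0234, 31/128=0.2422, 66/128=0.5156, 6/128=0.0469, 21/128=0.1641, 1/128=0.0078
Proportions for Pine Warbler (n=203): 39/203=0.1921, 52/203=0.2562, 18/203=0.0887, 34/203=0.1675, 45/203=0.2217, 15/203=0.0739
Σp_Blacᵢ² = 0.0823² + 0.0606² + 0.0260² + 0.0693² + 0.4199² + 0.3420² = 0.006773 + 0.003672 + 0.000676 + 0.004802 + 0.176316 + 0.116964 = 0.309203
B_Blac = 1 / 0.309203 = 3.2341
Σp_Palmᵢ² = 0.1905² + 0.0159² + 0.2381² + 0.4762² + 0.0635² + 0.0159² = 0.036290 + 0.000253 + 0.056692 + 0.226766 + 0.004032 + 0.000253 = 0.324286
B_Palm = 1 / 0.324286 = 3.0837
Σp_Yellᵢ² = 0.0234² + 0.2422² + 0.5156² + 0.0469² + 0.1641² + 0.0078² = 0.000548 + 0.058661 + 0.265843 + 0.002200 + 0.026929 + 0.000061 = 0.354242
B_Yell = 1 / 0.354242 = 2.8229
Σp_Pineᵢ² = 0.1921² + 0.2562² + 0.0887² + 0.1675² + 0.2217² + 0.0739² = 0.036902 + 0.065638 + 0.007868 + 0.028056 + 0.049151 + 0.005461 = 0.193076
B_Pine = 1 / 0.193076 = 5.1793
Highest B → broadest niche (most generalist): Pine Warbler (B = 5.18).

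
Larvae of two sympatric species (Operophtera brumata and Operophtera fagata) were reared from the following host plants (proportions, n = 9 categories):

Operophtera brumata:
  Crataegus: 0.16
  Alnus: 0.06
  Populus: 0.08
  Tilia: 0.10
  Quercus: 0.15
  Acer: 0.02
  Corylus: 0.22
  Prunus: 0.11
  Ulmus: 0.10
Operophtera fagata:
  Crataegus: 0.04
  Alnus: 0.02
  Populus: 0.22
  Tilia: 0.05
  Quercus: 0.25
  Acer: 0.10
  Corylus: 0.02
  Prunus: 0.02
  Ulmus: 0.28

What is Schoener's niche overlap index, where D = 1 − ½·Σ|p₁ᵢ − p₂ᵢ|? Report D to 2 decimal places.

0.50

Σ|p₁ᵢ − p₂ᵢ| = 0.12 + 0.04 + 0.14 + 0.05 + 0.10 + 0.08 + 0.20 + 0.09 + 0.18 = 1.00
D = 1 − ½ × 1.00 = 1 − 0.500 = 0.5000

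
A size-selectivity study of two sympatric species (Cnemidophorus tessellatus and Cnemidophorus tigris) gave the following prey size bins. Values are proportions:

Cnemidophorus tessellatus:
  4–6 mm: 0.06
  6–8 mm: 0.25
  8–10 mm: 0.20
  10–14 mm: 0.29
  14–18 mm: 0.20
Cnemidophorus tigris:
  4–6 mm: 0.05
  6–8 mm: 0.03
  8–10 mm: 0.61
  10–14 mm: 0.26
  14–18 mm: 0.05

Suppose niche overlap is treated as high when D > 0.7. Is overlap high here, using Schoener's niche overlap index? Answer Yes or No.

No

Σ|p₁ᵢ − p₂ᵢ| = 0.01 + 0.22 + 0.41 + 0.03 + 0.15 = 0.82
D = 1 − ½ × 0.82 = 1 − 0.410 = 0.5900
D = 0.5900 < 0.7 → No.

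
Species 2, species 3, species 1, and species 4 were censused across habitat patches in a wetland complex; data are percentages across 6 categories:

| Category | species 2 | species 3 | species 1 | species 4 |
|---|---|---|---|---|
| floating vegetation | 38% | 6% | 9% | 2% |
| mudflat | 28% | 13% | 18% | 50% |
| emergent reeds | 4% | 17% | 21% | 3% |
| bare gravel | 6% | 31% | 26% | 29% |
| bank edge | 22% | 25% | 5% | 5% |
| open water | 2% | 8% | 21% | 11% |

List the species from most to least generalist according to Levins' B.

Convert percentages to proportions (divide by 100).
Σp_2ᵢ² = 0.38² + 0.28² + 0.04² + 0.06² + 0.22² + 0.02² = 0.1444 + 0.0784 + 0.0016 + 0.0036 + 0.0484 + 0.0004 = 0.2768
B_2 = 1 / 0.2768 = 3.6127
Σp_3ᵢ² = 0.06² + 0.13² + 0.17² + 0.31² + 0.25² + 0.08² = 0.0036 + 0.0169 + 0.0289 + 0.0961 + 0.0625 + 0.0064 = 0.2144
B_3 = 1 / 0.2144 = 4.6642
Σp_1ᵢ² = 0.09² + 0.18² + 0.21² + 0.26² + 0.05² + 0.21² = 0.0081 + 0.0324 + 0.0441 + 0.0676 + 0.0025 + 0.0441 = 0.1988
B_1 = 1 / 0.1988 = 5.0302
Σp_4ᵢ² = 0.02² + 0.50² + 0.03² + 0.29² + 0.05² + 0.11² = 0.0004 + 0.2500 + 0.0009 + 0.0841 + 0.0025 + 0.0121 = 0.3500
B_4 = 1 / 0.3500 = 2.8571
Ranking by B (broadest → narrowest): species 1 (5.03) > species 3 (4.66) > species 2 (3.61) > species 4 (2.86)

species 1 > species 3 > species 2 > species 4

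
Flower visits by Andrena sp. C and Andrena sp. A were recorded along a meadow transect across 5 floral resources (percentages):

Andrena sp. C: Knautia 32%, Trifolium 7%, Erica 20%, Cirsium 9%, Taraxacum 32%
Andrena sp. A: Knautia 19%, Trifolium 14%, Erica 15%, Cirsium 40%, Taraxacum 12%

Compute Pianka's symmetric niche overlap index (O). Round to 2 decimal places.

0.69

Convert percentages to proportions (divide by 100).
Σ p₁ᵢp₂ᵢ = 0.0608 + 0.0098 + 0.0300 + 0.0360 + 0.0384 = 0.1750
Σp_1ᵢ² = 0.32² + 0.07² + 0.20² + 0.09² + 0.32² = 0.1024 + 0.0049 + 0.0400 + 0.0081 + 0.1024 = 0.2578
Σp_2ᵢ² = 0.19² + 0.14² + 0.15² + 0.40² + 0.12² = 0.0361 + 0.0196 + 0.0225 + 0.1600 + 0.0144 = 0.2526
O = 0.1750 / √(0.2578 × 0.2526) = 0.1750 / 0.25519 = 0.6858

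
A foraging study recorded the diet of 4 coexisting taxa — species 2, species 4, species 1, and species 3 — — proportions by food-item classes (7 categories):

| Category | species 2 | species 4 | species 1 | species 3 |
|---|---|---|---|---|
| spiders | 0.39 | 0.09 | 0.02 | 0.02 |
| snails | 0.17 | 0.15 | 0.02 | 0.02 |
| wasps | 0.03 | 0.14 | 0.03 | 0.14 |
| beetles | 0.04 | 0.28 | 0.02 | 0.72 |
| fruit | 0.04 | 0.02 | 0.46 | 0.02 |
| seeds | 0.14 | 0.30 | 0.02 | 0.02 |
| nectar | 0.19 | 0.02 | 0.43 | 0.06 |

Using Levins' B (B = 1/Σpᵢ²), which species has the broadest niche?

species 4

Σp_2ᵢ² = 0.39² + 0.17² + 0.03² + 0.04² + 0.04² + 0.14² + 0.19² = 0.1521 + 0.0289 + 0.0009 + 0.0016 + 0.0016 + 0.0196 + 0.0361 = 0.2408
B_2 = 1 / 0.2408 = 4.1528
Σp_4ᵢ² = 0.09² + 0.15² + 0.14² + 0.28² + 0.02² + 0.30² + 0.02² = 0.0081 + 0.0225 + 0.0196 + 0.0784 + 0.0004 + 0.0900 + 0.0004 = 0.2194
B_4 = 1 / 0.2194 = 4.5579
Σp_1ᵢ² = 0.02² + 0.02² + 0.03² + 0.02² + 0.46² + 0.02² + 0.43² = 0.0004 + 0.0004 + 0.0009 + 0.0004 + 0.2116 + 0.0004 + 0.1849 = 0.3990
B_1 = 1 / 0.3990 = 2.5063
Σp_3ᵢ² = 0.02² + 0.02² + 0.14² + 0.72² + 0.02² + 0.02² + 0.06² = 0.0004 + 0.0004 + 0.0196 + 0.5184 + 0.0004 + 0.0004 + 0.0036 = 0.5432
B_3 = 1 / 0.5432 = 1.8409
Highest B → broadest niche (most generalist): species 4 (B = 4.56).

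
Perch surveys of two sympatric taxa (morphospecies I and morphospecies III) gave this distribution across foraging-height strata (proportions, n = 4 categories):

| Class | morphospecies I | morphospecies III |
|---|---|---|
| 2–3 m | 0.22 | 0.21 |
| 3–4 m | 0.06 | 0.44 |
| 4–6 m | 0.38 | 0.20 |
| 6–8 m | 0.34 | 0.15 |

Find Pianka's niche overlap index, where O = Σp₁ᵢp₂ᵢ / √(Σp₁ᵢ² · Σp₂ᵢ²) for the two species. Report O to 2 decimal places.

Σ p₁ᵢp₂ᵢ = 0.0462 + 0.0264 + 0.0760 + 0.0510 = 0.1996
Σp_1ᵢ² = 0.22² + 0.06² + 0.38² + 0.34² = 0.0484 + 0.0036 + 0.1444 + 0.1156 = 0.3120
Σp_2ᵢ² = 0.21² + 0.44² + 0.20² + 0.15² = 0.0441 + 0.1936 + 0.0400 + 0.0225 = 0.3002
O = 0.1996 / √(0.3120 × 0.3002) = 0.1996 / 0.30604 = 0.6522

0.65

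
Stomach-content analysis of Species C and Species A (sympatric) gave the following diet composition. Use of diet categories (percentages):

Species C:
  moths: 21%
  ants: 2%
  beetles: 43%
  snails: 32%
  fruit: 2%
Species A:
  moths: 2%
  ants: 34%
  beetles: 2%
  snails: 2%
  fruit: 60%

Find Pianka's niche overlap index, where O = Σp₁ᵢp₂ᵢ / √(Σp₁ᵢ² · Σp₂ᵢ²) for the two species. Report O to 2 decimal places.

Convert percentages to proportions (divide by 100).
Σ p₁ᵢp₂ᵢ = 0.0042 + 0.0068 + 0.0086 + 0.0064 + 0.0120 = 0.0380
Σp_1ᵢ² = 0.21² + 0.02² + 0.43² + 0.32² + 0.02² = 0.0441 + 0.0004 + 0.1849 + 0.1024 + 0.0004 = 0.3322
Σp_2ᵢ² = 0.02² + 0.34² + 0.02² + 0.02² + 0.60² = 0.0004 + 0.1156 + 0.0004 + 0.0004 + 0.3600 = 0.4768
O = 0.0380 / √(0.3322 × 0.4768) = 0.0380 / 0.39799 = 0.0955

0.10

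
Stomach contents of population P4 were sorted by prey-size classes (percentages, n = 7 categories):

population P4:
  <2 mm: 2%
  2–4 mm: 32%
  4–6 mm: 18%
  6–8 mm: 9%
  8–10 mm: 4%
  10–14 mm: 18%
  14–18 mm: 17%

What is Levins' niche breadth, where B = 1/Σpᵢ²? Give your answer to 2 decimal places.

4.85

Convert percentages to proportions (divide by 100).
Σpᵢ² = 0.02² + 0.32² + 0.18² + 0.09² + 0.04² + 0.18² + 0.17² = 0.0004 + 0.1024 + 0.0324 + 0.0081 + 0.0016 + 0.0324 + 0.0289 = 0.2062
B = 1 / 0.2062 = 4.8497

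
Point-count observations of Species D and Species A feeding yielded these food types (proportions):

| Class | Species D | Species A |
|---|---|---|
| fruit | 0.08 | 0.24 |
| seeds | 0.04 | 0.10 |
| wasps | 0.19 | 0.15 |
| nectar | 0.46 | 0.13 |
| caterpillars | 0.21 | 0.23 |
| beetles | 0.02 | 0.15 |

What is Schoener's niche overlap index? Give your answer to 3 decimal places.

Σ|p₁ᵢ − p₂ᵢ| = 0.16 + 0.06 + 0.04 + 0.33 + 0.02 + 0.13 = 0.74
D = 1 − ½ × 0.74 = 1 − 0.370 = 0.63000

0.630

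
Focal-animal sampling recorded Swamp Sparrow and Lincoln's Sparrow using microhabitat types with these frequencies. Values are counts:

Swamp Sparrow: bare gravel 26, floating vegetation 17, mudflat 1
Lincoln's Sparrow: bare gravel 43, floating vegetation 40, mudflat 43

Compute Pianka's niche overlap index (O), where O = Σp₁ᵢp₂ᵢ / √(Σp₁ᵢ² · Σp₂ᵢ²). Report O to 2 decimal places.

Proportions for Swamp Sparrow (n=44): 26/44=0.5909, 17/44=0.3864, 1/44=0.0227
Proportions for Lincoln's Sparrow (n=126): 43/126=0.3413, 40/126=0.3175, 43/126=0.3413
Σ p₁ᵢp₂ᵢ = 0.201674 + 0.122682 + 0.007748 = 0.332104
Σp_1ᵢ² = 0.5909² + 0.3864² + 0.0227² = 0.349163 + 0.149305 + 0.000515 = 0.498983
Σp_2ᵢ² = 0.3413² + 0.3175² + 0.3413² = 0.116486 + 0.100806 + 0.116486 = 0.333778
O = 0.332104 / √(0.498983 × 0.333778) = 0.332104 / 0.4081048 = 0.8138

0.81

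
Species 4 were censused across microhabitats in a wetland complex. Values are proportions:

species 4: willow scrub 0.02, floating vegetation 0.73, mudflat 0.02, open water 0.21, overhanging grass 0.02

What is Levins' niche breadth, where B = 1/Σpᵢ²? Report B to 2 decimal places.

Σpᵢ² = 0.02² + 0.73² + 0.02² + 0.21² + 0.02² = 0.0004 + 0.5329 + 0.0004 + 0.0441 + 0.0004 = 0.5782
B = 1 / 0.5782 = 1.7295

1.73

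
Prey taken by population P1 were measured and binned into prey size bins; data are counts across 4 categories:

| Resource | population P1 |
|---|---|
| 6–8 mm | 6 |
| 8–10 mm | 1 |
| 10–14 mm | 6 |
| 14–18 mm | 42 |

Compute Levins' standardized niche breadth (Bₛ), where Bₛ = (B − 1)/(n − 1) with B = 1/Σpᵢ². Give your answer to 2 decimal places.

Proportions for population P1 (n=55): 6/55=0.1091, 1/55=0.0182, 6/55=0.1091, 42/55=0.7636
Σpᵢ² = 0.1091² + 0.0182² + 0.1091² + 0.7636² = 0.011903 + 0.000331 + 0.011903 + 0.583085 = 0.607222
B = 1 / 0.607222 = 1.6468
Bₛ = (B − 1)/(n − 1) = (1.6468 − 1)/(4 − 1) = 0.6468/3 = 0.2156

0.22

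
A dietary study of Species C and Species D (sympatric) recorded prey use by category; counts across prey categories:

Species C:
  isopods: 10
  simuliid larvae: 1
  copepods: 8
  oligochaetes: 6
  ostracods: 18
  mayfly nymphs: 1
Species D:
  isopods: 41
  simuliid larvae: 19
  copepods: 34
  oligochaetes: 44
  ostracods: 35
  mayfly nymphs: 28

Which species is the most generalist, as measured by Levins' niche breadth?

Proportions for Species C (n=44): 10/44=0.2273, 1/44=0.0227, 8/44=0.1818, 6/44=0.1364, 18/44=0.4091, 1/44=0.0227
Proportions for Species D (n=201): 41/201=0.2040, 19/201=0.0945, 34/201=0.1692, 44/201=0.2189, 35/201=0.1741, 28/201=0.1393
Σp_Cᵢ² = 0.2273² + 0.0227² + 0.1818² + 0.1364² + 0.4091² + 0.0227² = 0.051665 + 0.000515 + 0.033051 + 0.018605 + 0.167363 + 0.000515 = 0.271714
B_C = 1 / 0.271714 = 3.6803
Σp_Dᵢ² = 0.2040² + 0.0945² + 0.1692² + 0.2189² + 0.1741² + 0.1393² = 0.041616 + 0.008930 + 0.028629 + 0.047917 + 0.030311 + 0.019404 = 0.176807
B_D = 1 / 0.176807 = 5.6559
Highest B → broadest niche (most generalist): Species D (B = 5.66).

Species D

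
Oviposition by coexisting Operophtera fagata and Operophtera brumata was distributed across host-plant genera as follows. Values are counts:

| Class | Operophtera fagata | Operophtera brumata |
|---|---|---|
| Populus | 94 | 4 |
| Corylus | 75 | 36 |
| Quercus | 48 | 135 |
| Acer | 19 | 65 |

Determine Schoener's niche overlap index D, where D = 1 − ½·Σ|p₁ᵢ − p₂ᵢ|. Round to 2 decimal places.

0.45

Proportions for Operophtera fagata (n=236): 94/236=0.3983, 75/236=0.3178, 48/236=0.2034, 19/236=0.0805
Proportions for Operophtera brumata (n=240): 4/240=0.0167, 36/240=0.1500, 135/240=0.5625, 65/240=0.2708
Σ|p₁ᵢ − p₂ᵢ| = 0.3816 + 0.1678 + 0.3591 + 0.1903 = 1.0988
D = 1 − ½ × 1.0988 = 1 − 0.54940 = 0.45060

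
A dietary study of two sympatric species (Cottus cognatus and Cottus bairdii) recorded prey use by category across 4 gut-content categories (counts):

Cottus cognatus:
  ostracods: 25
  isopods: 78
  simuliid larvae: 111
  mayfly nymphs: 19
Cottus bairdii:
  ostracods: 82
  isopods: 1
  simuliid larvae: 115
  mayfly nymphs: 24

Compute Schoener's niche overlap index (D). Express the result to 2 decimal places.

0.67

Proportions for Cottus cognatus (n=233): 25/233=0.1073, 78/233=0.3348, 111/233=0.4764, 19/233=0.0815
Proportions for Cottus bairdii (n=222): 82/222=0.3694, 1/222=0.0045, 115/222=0.5180, 24/222=0.1081
Σ|p₁ᵢ − p₂ᵢ| = 0.2621 + 0.3303 + 0.0416 + 0.0266 = 0.6606
D = 1 − ½ × 0.6606 = 1 − 0.33030 = 0.66970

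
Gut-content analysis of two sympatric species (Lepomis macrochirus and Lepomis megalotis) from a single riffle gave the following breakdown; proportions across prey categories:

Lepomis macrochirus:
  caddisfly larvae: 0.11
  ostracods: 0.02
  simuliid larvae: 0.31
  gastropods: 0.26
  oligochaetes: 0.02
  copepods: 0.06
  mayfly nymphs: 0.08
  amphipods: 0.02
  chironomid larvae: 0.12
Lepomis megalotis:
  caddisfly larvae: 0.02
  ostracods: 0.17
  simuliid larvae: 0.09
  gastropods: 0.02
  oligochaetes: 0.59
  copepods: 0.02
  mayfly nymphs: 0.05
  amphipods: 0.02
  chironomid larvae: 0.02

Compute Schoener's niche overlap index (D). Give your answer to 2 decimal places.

Σ|p₁ᵢ − p₂ᵢ| = 0.09 + 0.15 + 0.22 + 0.24 + 0.57 + 0.04 + 0.03 + 0.00 + 0.10 = 1.44
D = 1 − ½ × 1.44 = 1 − 0.720 = 0.2800

0.28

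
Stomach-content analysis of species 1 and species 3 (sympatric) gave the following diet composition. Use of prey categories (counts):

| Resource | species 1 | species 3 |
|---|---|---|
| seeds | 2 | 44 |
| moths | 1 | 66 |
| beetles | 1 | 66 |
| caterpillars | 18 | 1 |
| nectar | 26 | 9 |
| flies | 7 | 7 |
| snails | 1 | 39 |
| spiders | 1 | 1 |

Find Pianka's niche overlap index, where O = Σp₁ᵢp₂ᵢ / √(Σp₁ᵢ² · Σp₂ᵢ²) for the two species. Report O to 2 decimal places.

Proportions for species 1 (n=57): 2/57=0.0351, 1/57=0.0175, 1/57=0.0175, 18/57=0.3158, 26/57=0.4561, 7/57=0.1228, 1/57=0.0175, 1/57=0.0175
Proportions for species 3 (n=233): 44/233=0.1888, 66/233=0.2833, 66/233=0.2833, 1/233=0.0043, 9/233=0.0386, 7/233=0.0300, 39/233=0.1674, 1/233=0.0043
Σ p₁ᵢp₂ᵢ = 0.006627 + 0.004958 + 0.004958 + 0.001358 + 0.017605 + 0.003684 + 0.002930 + 0.000075 = 0.042195
Σp_1ᵢ² = 0.0351² + 0.0175² + 0.0175² + 0.3158² + 0.4561² + 0.1228² + 0.0175² + 0.0175² = 0.001232 + 0.000306 + 0.000306 + 0.099730 + 0.208027 + 0.015080 + 0.000306 + 0.000306 = 0.325293
Σp_2ᵢ² = 0.1888² + 0.2833² + 0.2833² + 0.0043² + 0.0386² + 0.0300² + 0.1674² + 0.0043² = 0.035645 + 0.080259 + 0.080259 + 0.000018 + 0.001490 + 0.000900 + 0.028023 + 0.000018 = 0.226612
O = 0.042195 / √(0.325293 × 0.226612) = 0.042195 / 0.2715056 = 0.1554

0.16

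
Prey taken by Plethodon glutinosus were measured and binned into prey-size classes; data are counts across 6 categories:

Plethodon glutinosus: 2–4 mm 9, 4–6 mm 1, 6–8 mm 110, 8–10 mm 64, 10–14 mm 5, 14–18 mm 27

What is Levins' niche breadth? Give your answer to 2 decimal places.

2.74

Proportions for Plethodon glutinosus (n=216): 9/216=0.0417, 1/216=0.0046, 110/216=0.5093, 64/216=0.2963, 5/216=0.0231, 27/216=0.1250
Σpᵢ² = 0.0417² + 0.0046² + 0.5093² + 0.2963² + 0.0231² + 0.1250² = 0.001739 + 0.000021 + 0.259386 + 0.087794 + 0.000534 + 0.015625 = 0.365099
B = 1 / 0.365099 = 2.7390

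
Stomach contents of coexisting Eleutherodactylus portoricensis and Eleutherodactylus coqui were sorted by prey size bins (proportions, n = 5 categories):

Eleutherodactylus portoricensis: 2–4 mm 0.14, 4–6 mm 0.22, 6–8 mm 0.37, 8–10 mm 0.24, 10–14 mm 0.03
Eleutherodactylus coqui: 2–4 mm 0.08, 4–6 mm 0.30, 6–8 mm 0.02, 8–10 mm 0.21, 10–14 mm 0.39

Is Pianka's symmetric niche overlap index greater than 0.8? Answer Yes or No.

No

Σ p₁ᵢp₂ᵢ = 0.0112 + 0.0660 + 0.0074 + 0.0504 + 0.0117 = 0.1467
Σp_1ᵢ² = 0.14² + 0.22² + 0.37² + 0.24² + 0.03² = 0.0196 + 0.0484 + 0.1369 + 0.0576 + 0.0009 = 0.2634
Σp_2ᵢ² = 0.08² + 0.30² + 0.02² + 0.21² + 0.39² = 0.0064 + 0.0900 + 0.0004 + 0.0441 + 0.1521 = 0.2930
O = 0.1467 / √(0.2634 × 0.2930) = 0.1467 / 0.27781 = 0.5281
O = 0.5281 < 0.8 → No.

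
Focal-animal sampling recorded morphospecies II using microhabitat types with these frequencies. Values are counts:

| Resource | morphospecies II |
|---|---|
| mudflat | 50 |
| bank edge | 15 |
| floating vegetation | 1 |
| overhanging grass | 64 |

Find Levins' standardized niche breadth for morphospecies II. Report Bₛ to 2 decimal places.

Proportions for morphospecies II (n=130): 50/130=0.3846, 15/130=0.1154, 1/130=0.0077, 64/130=0.4923
Σpᵢ² = 0.3846² + 0.1154² + 0.0077² + 0.4923² = 0.147917 + 0.013317 + 0.000059 + 0.242359 = 0.403652
B = 1 / 0.403652 = 2.4774
Bₛ = (B − 1)/(n − 1) = (2.4774 − 1)/(4 − 1) = 1.4774/3 = 0.4925

0.49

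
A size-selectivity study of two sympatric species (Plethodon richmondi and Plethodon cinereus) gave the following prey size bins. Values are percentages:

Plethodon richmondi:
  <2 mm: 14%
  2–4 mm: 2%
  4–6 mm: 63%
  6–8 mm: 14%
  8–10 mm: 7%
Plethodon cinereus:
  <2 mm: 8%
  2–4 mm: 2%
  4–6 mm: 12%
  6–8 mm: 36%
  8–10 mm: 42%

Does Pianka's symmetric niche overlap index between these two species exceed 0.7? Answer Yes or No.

Convert percentages to proportions (divide by 100).
Σ p₁ᵢp₂ᵢ = 0.0112 + 0.0004 + 0.0756 + 0.0504 + 0.0294 = 0.1670
Σp_1ᵢ² = 0.14² + 0.02² + 0.63² + 0.14² + 0.07² = 0.0196 + 0.0004 + 0.3969 + 0.0196 + 0.0049 = 0.4414
Σp_2ᵢ² = 0.08² + 0.02² + 0.12² + 0.36² + 0.42² = 0.0064 + 0.0004 + 0.0144 + 0.1296 + 0.1764 = 0.3272
O = 0.1670 / √(0.4414 × 0.3272) = 0.1670 / 0.38003 = 0.4394
O = 0.4394 < 0.7 → No.

No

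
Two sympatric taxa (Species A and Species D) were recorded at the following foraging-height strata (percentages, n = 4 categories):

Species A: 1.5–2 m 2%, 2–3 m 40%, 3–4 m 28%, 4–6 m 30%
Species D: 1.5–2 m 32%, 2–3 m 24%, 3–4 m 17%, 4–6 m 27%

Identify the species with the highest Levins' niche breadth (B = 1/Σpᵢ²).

Species D

Convert percentages to proportions (divide by 100).
Σp_Aᵢ² = 0.02² + 0.40² + 0.28² + 0.30² = 0.0004 + 0.1600 + 0.0784 + 0.0900 = 0.3288
B_A = 1 / 0.3288 = 3.0414
Σp_Dᵢ² = 0.32² + 0.24² + 0.17² + 0.27² = 0.1024 + 0.0576 + 0.0289 + 0.0729 = 0.2618
B_D = 1 / 0.2618 = 3.8197
Highest B → broadest niche (most generalist): Species D (B = 3.82).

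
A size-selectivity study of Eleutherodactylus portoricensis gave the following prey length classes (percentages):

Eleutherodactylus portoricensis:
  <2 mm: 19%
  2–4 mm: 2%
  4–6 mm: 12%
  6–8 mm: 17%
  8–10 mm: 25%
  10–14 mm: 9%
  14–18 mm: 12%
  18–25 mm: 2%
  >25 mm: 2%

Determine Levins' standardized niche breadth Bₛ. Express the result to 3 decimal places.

Convert percentages to proportions (divide by 100).
Σpᵢ² = 0.19² + 0.02² + 0.12² + 0.17² + 0.25² + 0.09² + 0.12² + 0.02² + 0.02² = 0.0361 + 0.0004 + 0.0144 + 0.0289 + 0.0625 + 0.0081 + 0.0144 + 0.0004 + 0.0004 = 0.1656
B = 1 / 0.1656 = 6.03865
Bₛ = (B − 1)/(n − 1) = (6.03865 − 1)/(9 − 1) = 5.03865/8 = 0.62983

0.630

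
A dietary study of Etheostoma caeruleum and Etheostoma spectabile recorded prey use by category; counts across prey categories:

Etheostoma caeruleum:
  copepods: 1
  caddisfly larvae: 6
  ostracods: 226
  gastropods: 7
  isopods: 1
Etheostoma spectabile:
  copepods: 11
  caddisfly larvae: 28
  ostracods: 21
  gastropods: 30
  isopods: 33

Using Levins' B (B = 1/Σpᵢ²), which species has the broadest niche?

Proportions for Etheostoma caeruleum (n=241): 1/241=0.0041, 6/241=0.0249, 226/241=0.9378, 7/241=0.0290, 1/241=0.0041
Proportions for Etheostoma spectabile (n=123): 11/123=0.0894, 28/123=0.2276, 21/123=0.1707, 30/123=0.2439, 33/123=0.2683
Σp_caerᵢ² = 0.0041² + 0.0249² + 0.9378² + 0.0290² + 0.0041² = 0.000017 + 0.000620 + 0.879469 + 0.000841 + 0.000017 = 0.880964
B_caer = 1 / 0.880964 = 1.1351
Σp_specᵢ² = 0.0894² + 0.2276² + 0.1707² + 0.2439² + 0.2683² = 0.007992 + 0.051802 + 0.029138 + 0.059487 + 0.071985 = 0.220404
B_spec = 1 / 0.220404 = 4.5371
Highest B → broadest niche (most generalist): Etheostoma spectabile (B = 4.54).

Etheostoma spectabile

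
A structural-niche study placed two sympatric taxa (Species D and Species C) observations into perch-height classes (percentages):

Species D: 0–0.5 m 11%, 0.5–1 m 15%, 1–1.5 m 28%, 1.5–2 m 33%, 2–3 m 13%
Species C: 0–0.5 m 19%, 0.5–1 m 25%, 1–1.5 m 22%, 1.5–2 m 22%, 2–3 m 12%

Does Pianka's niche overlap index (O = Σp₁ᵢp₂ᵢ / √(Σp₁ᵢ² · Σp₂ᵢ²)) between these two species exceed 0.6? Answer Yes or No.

Convert percentages to proportions (divide by 100).
Σ p₁ᵢp₂ᵢ = 0.0209 + 0.0375 + 0.0616 + 0.0726 + 0.0156 = 0.2082
Σp_1ᵢ² = 0.11² + 0.15² + 0.28² + 0.33² + 0.13² = 0.0121 + 0.0225 + 0.0784 + 0.1089 + 0.0169 = 0.2388
Σp_2ᵢ² = 0.19² + 0.25² + 0.22² + 0.22² + 0.12² = 0.0361 + 0.0625 + 0.0484 + 0.0484 + 0.0144 = 0.2098
O = 0.2082 / √(0.2388 × 0.2098) = 0.2082 / 0.22383 = 0.9302
O = 0.9302 > 0.6 → Yes.

Yes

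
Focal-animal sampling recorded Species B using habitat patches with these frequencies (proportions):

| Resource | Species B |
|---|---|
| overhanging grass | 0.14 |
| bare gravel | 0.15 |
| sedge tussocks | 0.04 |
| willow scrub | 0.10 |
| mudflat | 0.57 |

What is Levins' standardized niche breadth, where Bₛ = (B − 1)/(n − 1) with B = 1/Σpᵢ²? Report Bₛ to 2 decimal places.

0.41

Σpᵢ² = 0.14² + 0.15² + 0.04² + 0.10² + 0.57² = 0.0196 + 0.0225 + 0.0016 + 0.0100 + 0.3249 = 0.3786
B = 1 / 0.3786 = 2.6413
Bₛ = (B − 1)/(n − 1) = (2.6413 − 1)/(5 − 1) = 1.6413/4 = 0.4103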